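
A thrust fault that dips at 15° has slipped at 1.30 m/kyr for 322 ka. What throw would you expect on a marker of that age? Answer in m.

108 m

dip-slip = rate × time = 1.30 m/kyr × 322 ka = 418.6 m
throw = dip-slip × sin(dip) = 418.6 × sin(15°) = 108 m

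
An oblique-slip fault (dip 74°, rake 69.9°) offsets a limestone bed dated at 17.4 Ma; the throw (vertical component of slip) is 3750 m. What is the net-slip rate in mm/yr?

0.239 mm/yr

dip-slip = throw / sin(dip) = 3750 / sin(74°) = 3901 m
net slip = dip-slip / sin(rake) = 3901 / sin(69.9°) = 4154 m
rate = 4154 m / 17.4 Ma = 0.000239 m/yr = 0.239 mm/yr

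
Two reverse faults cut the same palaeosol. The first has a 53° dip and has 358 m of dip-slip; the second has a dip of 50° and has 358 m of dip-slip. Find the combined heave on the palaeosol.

heave_A = 358 × cos(53°) = 215.4 m
heave_B = 358 × cos(50°) = 230.1 m
total = 215.4 + 230.1 = 446 m

446 m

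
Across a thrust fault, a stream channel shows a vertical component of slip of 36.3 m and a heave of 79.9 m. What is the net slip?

87.8 m

net slip = √(throw² + heave²) = √(36.3² + 79.9²) = 87.8 m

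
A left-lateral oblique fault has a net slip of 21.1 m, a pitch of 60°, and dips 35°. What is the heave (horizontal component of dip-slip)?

dip-slip = net slip × sin(rake) = 21.1 m × sin(60°) = 18.27 m
heave = dip-slip × cos(dip) = 18.27 × cos(35°) = 15 m

15 m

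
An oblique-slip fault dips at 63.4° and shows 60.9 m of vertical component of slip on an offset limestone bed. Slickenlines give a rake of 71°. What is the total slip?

72 m

dip-slip = throw / sin(dip) = 60.9 / sin(63.4°) = 68.11 m
net slip = dip-slip / sin(rake) = 68.11 / sin(71°) = 72 m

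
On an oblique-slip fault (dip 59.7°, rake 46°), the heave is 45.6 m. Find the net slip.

126 m

dip-slip = heave / cos(dip) = 45.6 / cos(59.7°) = 90.38 m
net slip = dip-slip / sin(rake) = 90.38 / sin(46°) = 126 m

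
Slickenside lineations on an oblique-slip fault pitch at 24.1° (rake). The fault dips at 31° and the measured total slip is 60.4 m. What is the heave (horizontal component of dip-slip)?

dip-slip = net slip × sin(rake) = 60.4 m × sin(24.1°) = 24.66 m
heave = dip-slip × cos(dip) = 24.66 × cos(31°) = 21.1 m

21.1 m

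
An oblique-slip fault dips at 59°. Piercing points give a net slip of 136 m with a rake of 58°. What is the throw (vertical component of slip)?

98.9 m

dip-slip = net slip × sin(rake) = 136 m × sin(58°) = 115.3 m
throw = dip-slip × sin(dip) = 115.3 × sin(59°) = 98.9 m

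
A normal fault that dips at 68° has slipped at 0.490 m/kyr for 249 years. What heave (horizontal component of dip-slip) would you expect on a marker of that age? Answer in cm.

dip-slip = rate × time = 0.490 m/kyr × 249 years = 0.1220 m
heave = dip-slip × cos(dip) = 0.1220 × cos(68°) = 0.0457 m = 4.57 cm

4.57 cm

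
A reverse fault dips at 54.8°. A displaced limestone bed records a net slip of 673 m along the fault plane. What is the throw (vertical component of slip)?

throw = dip-slip × sin(dip) = 673 m × sin(54.8°) = 550 m

550 m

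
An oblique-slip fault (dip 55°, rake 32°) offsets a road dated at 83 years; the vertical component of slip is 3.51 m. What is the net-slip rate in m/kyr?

dip-slip = throw / sin(dip) = 3.51 / sin(55°) = 4.285 m
net slip = dip-slip / sin(rake) = 4.285 / sin(32°) = 8.086 m
rate = 8.086 m / 83 years = 0.0974 m/yr = 97.4 m/kyr

97.4 m/kyr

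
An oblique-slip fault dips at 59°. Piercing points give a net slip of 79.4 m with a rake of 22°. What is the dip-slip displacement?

dip-slip = net slip × sin(rake) = 79.4 m × sin(22°) = 29.7 m

29.7 m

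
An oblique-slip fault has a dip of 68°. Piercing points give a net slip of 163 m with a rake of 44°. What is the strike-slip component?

strike-slip = net slip × cos(rake) = 163 m × cos(44°) = 117 m

117 m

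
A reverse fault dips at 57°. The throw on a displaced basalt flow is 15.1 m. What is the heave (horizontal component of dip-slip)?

9.81 m

heave = throw / tan(dip) = 15.1 / tan(57°) = 9.81 m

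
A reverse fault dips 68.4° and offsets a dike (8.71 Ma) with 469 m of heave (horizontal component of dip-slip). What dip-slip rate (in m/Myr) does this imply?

dip-slip = heave / cos(dip) = 469 m / cos(68.4°) = 1274 m
rate = 1274 m / 8.71 Ma = 0.000146 m/yr = 146 m/Myr

146 m/Myr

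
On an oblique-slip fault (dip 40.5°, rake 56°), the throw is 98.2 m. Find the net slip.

dip-slip = throw / sin(dip) = 98.2 / sin(40.5°) = 151.2 m
net slip = dip-slip / sin(rake) = 151.2 / sin(56°) = 182 m

182 m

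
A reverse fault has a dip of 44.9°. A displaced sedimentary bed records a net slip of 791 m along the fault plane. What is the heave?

560 m

heave = dip-slip × cos(dip) = 791 m × cos(44.9°) = 560 m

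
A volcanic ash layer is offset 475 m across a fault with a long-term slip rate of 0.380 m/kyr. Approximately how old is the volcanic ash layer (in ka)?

1250 ka

age = offset / rate = 475 m / (0.380 m/kyr) = 1.25e+06 yr = 1250 ka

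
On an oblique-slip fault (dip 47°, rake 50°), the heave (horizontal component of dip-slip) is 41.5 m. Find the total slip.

dip-slip = heave / cos(dip) = 41.5 / cos(47°) = 60.85 m
net slip = dip-slip / sin(rake) = 60.85 / sin(50°) = 79.4 m

79.4 m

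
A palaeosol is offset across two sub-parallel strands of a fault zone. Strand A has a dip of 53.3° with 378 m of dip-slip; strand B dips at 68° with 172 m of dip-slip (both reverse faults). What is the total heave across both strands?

heave_A = 378 × cos(53.3°) = 225.9 m
heave_B = 172 × cos(68°) = 64.43 m
total = 225.9 + 64.43 = 290 m

290 m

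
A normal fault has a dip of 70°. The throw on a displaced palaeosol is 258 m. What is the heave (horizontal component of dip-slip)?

heave = throw / tan(dip) = 258 / tan(70°) = 93.9 m

93.9 m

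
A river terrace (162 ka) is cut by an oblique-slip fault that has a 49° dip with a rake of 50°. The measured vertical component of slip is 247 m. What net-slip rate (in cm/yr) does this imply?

0.264 cm/yr

dip-slip = throw / sin(dip) = 247 / sin(49°) = 327.3 m
net slip = dip-slip / sin(rake) = 327.3 / sin(50°) = 427.2 m
rate = 427.2 m / 162 ka = 0.00264 m/yr = 0.264 cm/yr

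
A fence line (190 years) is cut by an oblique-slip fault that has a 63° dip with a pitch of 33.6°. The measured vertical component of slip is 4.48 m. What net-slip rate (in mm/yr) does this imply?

dip-slip = throw / sin(dip) = 4.48 / sin(63°) = 5.028 m
net slip = dip-slip / sin(rake) = 5.028 / sin(33.6°) = 9.086 m
rate = 9.086 m / 190 years = 0.0478 m/yr = 47.8 mm/yr

47.8 mm/yr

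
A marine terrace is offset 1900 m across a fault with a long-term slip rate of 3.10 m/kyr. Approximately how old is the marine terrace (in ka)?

age = offset / rate = 1900 m / (3.10 m/kyr) = 613000 yr = 613 ka

613 ka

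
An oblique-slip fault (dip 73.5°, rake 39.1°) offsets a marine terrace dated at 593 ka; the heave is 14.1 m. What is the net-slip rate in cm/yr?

0.0133 cm/yr

dip-slip = heave / cos(dip) = 14.1 / cos(73.5°) = 49.65 m
net slip = dip-slip / sin(rake) = 49.65 / sin(39.1°) = 78.72 m
rate = 78.72 m / 593 ka = 0.000133 m/yr = 0.0133 cm/yr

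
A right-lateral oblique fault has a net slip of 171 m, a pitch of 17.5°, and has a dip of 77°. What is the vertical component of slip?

dip-slip = net slip × sin(rake) = 171 m × sin(17.5°) = 51.42 m
throw = dip-slip × sin(dip) = 51.42 × sin(77°) = 50.1 m

50.1 m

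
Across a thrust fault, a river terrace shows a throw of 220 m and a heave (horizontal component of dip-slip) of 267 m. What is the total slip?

net slip = √(throw² + heave²) = √(220² + 267²) = 346 m

346 m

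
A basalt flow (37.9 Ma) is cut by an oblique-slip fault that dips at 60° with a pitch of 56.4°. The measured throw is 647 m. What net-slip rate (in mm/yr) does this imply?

0.0237 mm/yr

dip-slip = throw / sin(dip) = 647 / sin(60°) = 747.1 m
net slip = dip-slip / sin(rake) = 747.1 / sin(56.4°) = 897 m
rate = 897 m / 37.9 Ma = 0.0000237 m/yr = 0.0237 mm/yr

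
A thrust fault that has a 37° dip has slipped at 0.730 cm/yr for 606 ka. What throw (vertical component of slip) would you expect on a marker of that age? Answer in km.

2.66 km

dip-slip = rate × time = 0.730 cm/yr × 606 ka = 4424 m
throw = dip-slip × sin(dip) = 4424 × sin(37°) = 2660 m = 2.66 km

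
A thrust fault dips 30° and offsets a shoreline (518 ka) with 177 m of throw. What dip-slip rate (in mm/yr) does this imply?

0.683 mm/yr

dip-slip = throw / sin(dip) = 177 m / sin(30°) = 354 m
rate = 354 m / 518 ka = 0.000683 m/yr = 0.683 mm/yr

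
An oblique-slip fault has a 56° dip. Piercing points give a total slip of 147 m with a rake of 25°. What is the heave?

dip-slip = net slip × sin(rake) = 147 m × sin(25°) = 62.12 m
heave = dip-slip × cos(dip) = 62.12 × cos(56°) = 34.7 m

34.7 m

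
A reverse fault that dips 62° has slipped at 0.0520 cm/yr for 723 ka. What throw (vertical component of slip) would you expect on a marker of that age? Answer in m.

332 m

dip-slip = rate × time = 0.0520 cm/yr × 723 ka = 376 m
throw = dip-slip × sin(dip) = 376 × sin(62°) = 332 m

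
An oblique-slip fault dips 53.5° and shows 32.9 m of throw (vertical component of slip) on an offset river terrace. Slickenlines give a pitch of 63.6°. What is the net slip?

45.7 m

dip-slip = throw / sin(dip) = 32.9 / sin(53.5°) = 40.93 m
net slip = dip-slip / sin(rake) = 40.93 / sin(63.6°) = 45.7 m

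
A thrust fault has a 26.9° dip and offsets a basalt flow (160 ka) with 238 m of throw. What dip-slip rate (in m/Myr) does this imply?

3290 m/Myr

dip-slip = throw / sin(dip) = 238 m / sin(26.9°) = 526 m
rate = 526 m / 160 ka = 0.00329 m/yr = 3290 m/Myr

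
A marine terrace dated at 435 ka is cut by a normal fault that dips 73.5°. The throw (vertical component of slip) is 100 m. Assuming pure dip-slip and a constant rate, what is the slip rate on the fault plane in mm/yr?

0.240 mm/yr

dip-slip = throw / sin(dip) = 100 m / sin(73.5°) = 104.3 m
rate = 104.3 m / 435 ka = 0.000240 m/yr = 0.240 mm/yr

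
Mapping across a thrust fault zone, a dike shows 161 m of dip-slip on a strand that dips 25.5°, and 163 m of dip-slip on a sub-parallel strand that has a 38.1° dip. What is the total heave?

heave_A = 161 × cos(25.5°) = 145.3 m
heave_B = 163 × cos(38.1°) = 128.3 m
total = 145.3 + 128.3 = 274 m

274 m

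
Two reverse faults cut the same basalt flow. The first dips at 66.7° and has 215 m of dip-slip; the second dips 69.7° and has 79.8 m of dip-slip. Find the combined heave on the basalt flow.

heave_A = 215 × cos(66.7°) = 85.04 m
heave_B = 79.8 × cos(69.7°) = 27.69 m
total = 85.04 + 27.69 = 113 m

113 m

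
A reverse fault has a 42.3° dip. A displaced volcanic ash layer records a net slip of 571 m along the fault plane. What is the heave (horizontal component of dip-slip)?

heave = dip-slip × cos(dip) = 571 m × cos(42.3°) = 422 m

422 m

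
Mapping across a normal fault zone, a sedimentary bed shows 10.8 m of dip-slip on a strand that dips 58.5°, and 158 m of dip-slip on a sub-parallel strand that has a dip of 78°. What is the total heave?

38.5 m

heave_A = 10.8 × cos(58.5°) = 5.643 m
heave_B = 158 × cos(78°) = 32.85 m
total = 5.643 + 32.85 = 38.5 m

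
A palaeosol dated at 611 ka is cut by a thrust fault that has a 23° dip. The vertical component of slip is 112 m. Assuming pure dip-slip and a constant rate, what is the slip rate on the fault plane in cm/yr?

dip-slip = throw / sin(dip) = 112 m / sin(23°) = 286.6 m
rate = 286.6 m / 611 ka = 0.000469 m/yr = 0.0469 cm/yr

0.0469 cm/yr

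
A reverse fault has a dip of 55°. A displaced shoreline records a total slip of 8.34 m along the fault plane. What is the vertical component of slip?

throw = dip-slip × sin(dip) = 8.34 m × sin(55°) = 6.83 m

6.83 m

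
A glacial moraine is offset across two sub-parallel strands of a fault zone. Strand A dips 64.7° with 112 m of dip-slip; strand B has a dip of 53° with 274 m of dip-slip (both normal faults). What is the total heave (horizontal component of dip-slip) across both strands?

heave_A = 112 × cos(64.7°) = 47.86 m
heave_B = 274 × cos(53°) = 164.9 m
total = 47.86 + 164.9 = 213 m

213 m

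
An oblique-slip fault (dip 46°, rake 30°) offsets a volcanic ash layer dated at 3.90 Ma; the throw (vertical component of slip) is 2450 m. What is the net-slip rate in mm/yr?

1.75 mm/yr

dip-slip = throw / sin(dip) = 2450 / sin(46°) = 3406 m
net slip = dip-slip / sin(rake) = 3406 / sin(30°) = 6812 m
rate = 6812 m / 3.90 Ma = 0.00175 m/yr = 1.75 mm/yr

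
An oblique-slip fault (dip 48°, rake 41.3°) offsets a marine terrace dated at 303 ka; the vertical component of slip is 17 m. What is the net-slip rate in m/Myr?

114 m/Myr

dip-slip = throw / sin(dip) = 17 / sin(48°) = 22.88 m
net slip = dip-slip / sin(rake) = 22.88 / sin(41.3°) = 34.66 m
rate = 34.66 m / 303 ka = 0.000114 m/yr = 114 m/Myr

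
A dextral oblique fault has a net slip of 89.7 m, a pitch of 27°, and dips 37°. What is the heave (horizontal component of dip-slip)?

32.5 m

dip-slip = net slip × sin(rake) = 89.7 m × sin(27°) = 40.72 m
heave = dip-slip × cos(dip) = 40.72 × cos(37°) = 32.5 m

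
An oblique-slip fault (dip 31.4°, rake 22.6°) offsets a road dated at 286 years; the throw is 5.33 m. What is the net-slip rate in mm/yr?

dip-slip = throw / sin(dip) = 5.33 / sin(31.4°) = 10.23 m
net slip = dip-slip / sin(rake) = 10.23 / sin(22.6°) = 26.62 m
rate = 26.62 m / 286 years = 0.0931 m/yr = 93.1 mm/yr

93.1 mm/yr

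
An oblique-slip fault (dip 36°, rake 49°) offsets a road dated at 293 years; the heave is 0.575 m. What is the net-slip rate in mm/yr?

3.21 mm/yr

dip-slip = heave / cos(dip) = 0.575 / cos(36°) = 0.7107 m
net slip = dip-slip / sin(rake) = 0.7107 / sin(49°) = 0.9417 m
rate = 0.9417 m / 293 years = 0.00321 m/yr = 3.21 mm/yr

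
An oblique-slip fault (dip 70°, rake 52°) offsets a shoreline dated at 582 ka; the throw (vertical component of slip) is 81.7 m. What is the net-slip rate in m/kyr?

dip-slip = throw / sin(dip) = 81.7 / sin(70°) = 86.94 m
net slip = dip-slip / sin(rake) = 86.94 / sin(52°) = 110.3 m
rate = 110.3 m / 582 ka = 0.000190 m/yr = 0.190 m/kyr

0.190 m/kyr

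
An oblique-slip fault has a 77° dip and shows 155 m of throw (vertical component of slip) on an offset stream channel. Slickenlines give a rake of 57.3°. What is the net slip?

189 m

dip-slip = throw / sin(dip) = 155 / sin(77°) = 159.1 m
net slip = dip-slip / sin(rake) = 159.1 / sin(57.3°) = 189 m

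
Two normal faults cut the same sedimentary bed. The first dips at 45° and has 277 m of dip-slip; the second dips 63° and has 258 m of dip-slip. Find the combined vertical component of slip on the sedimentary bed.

426 m

throw_A = 277 × sin(45°) = 195.9 m
throw_B = 258 × sin(63°) = 229.9 m
total = 195.9 + 229.9 = 426 m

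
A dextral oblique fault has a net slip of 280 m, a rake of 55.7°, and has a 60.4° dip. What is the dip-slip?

231 m

dip-slip = net slip × sin(rake) = 280 m × sin(55.7°) = 231 m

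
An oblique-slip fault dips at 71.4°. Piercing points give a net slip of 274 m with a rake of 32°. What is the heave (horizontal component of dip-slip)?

46.3 m

dip-slip = net slip × sin(rake) = 274 m × sin(32°) = 145.2 m
heave = dip-slip × cos(dip) = 145.2 × cos(71.4°) = 46.3 m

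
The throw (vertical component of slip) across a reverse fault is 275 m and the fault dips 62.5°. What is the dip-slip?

dip-slip = throw / sin(dip) = 275 / sin(62.5°) = 310 m

310 m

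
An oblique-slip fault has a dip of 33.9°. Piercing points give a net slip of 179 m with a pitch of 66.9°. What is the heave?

137 m

dip-slip = net slip × sin(rake) = 179 m × sin(66.9°) = 164.6 m
heave = dip-slip × cos(dip) = 164.6 × cos(33.9°) = 137 m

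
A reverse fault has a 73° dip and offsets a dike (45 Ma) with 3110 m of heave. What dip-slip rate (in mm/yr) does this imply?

0.236 mm/yr

dip-slip = heave / cos(dip) = 3110 m / cos(73°) = 10640 m
rate = 10640 m / 45 Ma = 0.000236 m/yr = 0.236 mm/yr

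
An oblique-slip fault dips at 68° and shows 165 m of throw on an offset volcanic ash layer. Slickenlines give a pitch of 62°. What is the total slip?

202 m

dip-slip = throw / sin(dip) = 165 / sin(68°) = 178 m
net slip = dip-slip / sin(rake) = 178 / sin(62°) = 202 m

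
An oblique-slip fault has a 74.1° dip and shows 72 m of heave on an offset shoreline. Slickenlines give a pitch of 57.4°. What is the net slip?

dip-slip = heave / cos(dip) = 72 / cos(74.1°) = 262.8 m
net slip = dip-slip / sin(rake) = 262.8 / sin(57.4°) = 312 m

312 m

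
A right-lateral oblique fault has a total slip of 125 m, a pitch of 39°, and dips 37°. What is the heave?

dip-slip = net slip × sin(rake) = 125 m × sin(39°) = 78.67 m
heave = dip-slip × cos(dip) = 78.67 × cos(37°) = 62.8 m

62.8 m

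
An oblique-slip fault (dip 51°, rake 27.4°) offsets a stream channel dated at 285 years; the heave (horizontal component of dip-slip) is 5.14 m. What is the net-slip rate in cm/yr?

6.23 cm/yr

dip-slip = heave / cos(dip) = 5.14 / cos(51°) = 8.168 m
net slip = dip-slip / sin(rake) = 8.168 / sin(27.4°) = 17.75 m
rate = 17.75 m / 285 years = 0.0623 m/yr = 6.23 cm/yr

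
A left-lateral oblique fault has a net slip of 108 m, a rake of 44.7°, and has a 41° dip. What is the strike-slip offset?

strike-slip = net slip × cos(rake) = 108 m × cos(44.7°) = 76.8 m

76.8 m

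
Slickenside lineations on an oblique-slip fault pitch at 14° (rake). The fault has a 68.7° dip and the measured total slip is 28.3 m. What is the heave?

dip-slip = net slip × sin(rake) = 28.3 m × sin(14°) = 6.846 m
heave = dip-slip × cos(dip) = 6.846 × cos(68.7°) = 2.49 m

2.49 m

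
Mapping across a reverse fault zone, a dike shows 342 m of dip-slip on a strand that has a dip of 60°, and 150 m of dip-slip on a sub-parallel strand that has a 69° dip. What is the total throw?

throw_A = 342 × sin(60°) = 296.2 m
throw_B = 150 × sin(69°) = 140 m
total = 296.2 + 140 = 436 m

436 m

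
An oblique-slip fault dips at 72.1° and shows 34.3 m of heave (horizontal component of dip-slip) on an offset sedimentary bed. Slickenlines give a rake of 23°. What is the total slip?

dip-slip = heave / cos(dip) = 34.3 / cos(72.1°) = 111.6 m
net slip = dip-slip / sin(rake) = 111.6 / sin(23°) = 286 m

286 m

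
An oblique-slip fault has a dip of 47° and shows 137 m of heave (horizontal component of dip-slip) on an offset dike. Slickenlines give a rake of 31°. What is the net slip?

dip-slip = heave / cos(dip) = 137 / cos(47°) = 200.9 m
net slip = dip-slip / sin(rake) = 200.9 / sin(31°) = 390 m

390 m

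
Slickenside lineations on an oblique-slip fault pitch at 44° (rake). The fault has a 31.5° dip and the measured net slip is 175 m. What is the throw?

dip-slip = net slip × sin(rake) = 175 m × sin(44°) = 121.6 m
throw = dip-slip × sin(dip) = 121.6 × sin(31.5°) = 63.5 m

63.5 m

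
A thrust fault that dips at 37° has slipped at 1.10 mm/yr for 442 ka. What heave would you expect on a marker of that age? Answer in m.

388 m

dip-slip = rate × time = 1.10 mm/yr × 442 ka = 486.2 m
heave = dip-slip × cos(dip) = 486.2 × cos(37°) = 388 m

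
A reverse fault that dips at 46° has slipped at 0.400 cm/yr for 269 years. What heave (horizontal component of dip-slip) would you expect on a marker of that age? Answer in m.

0.747 m

dip-slip = rate × time = 0.400 cm/yr × 269 years = 1.076 m
heave = dip-slip × cos(dip) = 1.076 × cos(46°) = 0.747 m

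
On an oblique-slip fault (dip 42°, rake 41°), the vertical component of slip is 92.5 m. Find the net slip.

dip-slip = throw / sin(dip) = 92.5 / sin(42°) = 138.2 m
net slip = dip-slip / sin(rake) = 138.2 / sin(41°) = 211 m

211 m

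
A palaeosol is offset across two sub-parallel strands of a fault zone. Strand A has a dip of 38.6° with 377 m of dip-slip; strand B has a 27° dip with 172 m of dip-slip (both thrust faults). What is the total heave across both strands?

heave_A = 377 × cos(38.6°) = 294.6 m
heave_B = 172 × cos(27°) = 153.3 m
total = 294.6 + 153.3 = 448 m

448 m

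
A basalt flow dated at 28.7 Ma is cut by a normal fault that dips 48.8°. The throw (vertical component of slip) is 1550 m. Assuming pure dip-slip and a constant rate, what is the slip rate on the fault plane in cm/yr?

dip-slip = throw / sin(dip) = 1550 m / sin(48.8°) = 2060 m
rate = 2060 m / 28.7 Ma = 0.0000718 m/yr = 0.00718 cm/yr

0.00718 cm/yr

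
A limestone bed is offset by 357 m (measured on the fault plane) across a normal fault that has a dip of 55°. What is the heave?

heave = dip-slip × cos(dip) = 357 m × cos(55°) = 205 m

205 m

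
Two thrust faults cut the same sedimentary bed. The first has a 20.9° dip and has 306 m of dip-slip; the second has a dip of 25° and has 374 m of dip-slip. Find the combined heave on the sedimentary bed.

625 m

heave_A = 306 × cos(20.9°) = 285.9 m
heave_B = 374 × cos(25°) = 339 m
total = 285.9 + 339 = 625 m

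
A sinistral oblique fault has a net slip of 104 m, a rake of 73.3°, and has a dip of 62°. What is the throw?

88 m

dip-slip = net slip × sin(rake) = 104 m × sin(73.3°) = 99.61 m
throw = dip-slip × sin(dip) = 99.61 × sin(62°) = 88 m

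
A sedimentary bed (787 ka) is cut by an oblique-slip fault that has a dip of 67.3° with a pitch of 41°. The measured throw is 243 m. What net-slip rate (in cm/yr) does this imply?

0.0510 cm/yr

dip-slip = throw / sin(dip) = 243 / sin(67.3°) = 263.4 m
net slip = dip-slip / sin(rake) = 263.4 / sin(41°) = 401.5 m
rate = 401.5 m / 787 ka = 0.000510 m/yr = 0.0510 cm/yr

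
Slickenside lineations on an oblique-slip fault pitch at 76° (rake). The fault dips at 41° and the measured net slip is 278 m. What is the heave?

204 m

dip-slip = net slip × sin(rake) = 278 m × sin(76°) = 269.7 m
heave = dip-slip × cos(dip) = 269.7 × cos(41°) = 204 m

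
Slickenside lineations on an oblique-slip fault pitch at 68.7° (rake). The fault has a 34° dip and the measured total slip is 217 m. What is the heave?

dip-slip = net slip × sin(rake) = 217 m × sin(68.7°) = 202.2 m
heave = dip-slip × cos(dip) = 202.2 × cos(34°) = 168 m

168 m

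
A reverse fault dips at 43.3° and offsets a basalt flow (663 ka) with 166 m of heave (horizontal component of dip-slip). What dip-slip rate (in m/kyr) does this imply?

dip-slip = heave / cos(dip) = 166 m / cos(43.3°) = 228.1 m
rate = 228.1 m / 663 ka = 0.000344 m/yr = 0.344 m/kyr

0.344 m/kyr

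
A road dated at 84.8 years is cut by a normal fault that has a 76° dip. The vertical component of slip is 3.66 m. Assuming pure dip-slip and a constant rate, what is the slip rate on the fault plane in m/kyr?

44.5 m/kyr

dip-slip = throw / sin(dip) = 3.66 m / sin(76°) = 3.772 m
rate = 3.772 m / 84.8 years = 0.0445 m/yr = 44.5 m/kyr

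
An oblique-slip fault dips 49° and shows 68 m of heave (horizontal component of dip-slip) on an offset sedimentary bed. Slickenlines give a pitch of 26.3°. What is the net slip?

dip-slip = heave / cos(dip) = 68 / cos(49°) = 103.6 m
net slip = dip-slip / sin(rake) = 103.6 / sin(26.3°) = 234 m

234 m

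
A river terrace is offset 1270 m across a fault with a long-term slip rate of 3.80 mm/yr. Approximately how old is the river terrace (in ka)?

334 ka

age = offset / rate = 1270 m / (3.80 mm/yr) = 334000 yr = 334 ka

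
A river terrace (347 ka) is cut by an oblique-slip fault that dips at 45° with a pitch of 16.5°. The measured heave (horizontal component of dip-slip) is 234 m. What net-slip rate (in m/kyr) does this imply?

dip-slip = heave / cos(dip) = 234 / cos(45°) = 330.9 m
net slip = dip-slip / sin(rake) = 330.9 / sin(16.5°) = 1165 m
rate = 1165 m / 347 ka = 0.00336 m/yr = 3.36 m/kyr

3.36 m/kyr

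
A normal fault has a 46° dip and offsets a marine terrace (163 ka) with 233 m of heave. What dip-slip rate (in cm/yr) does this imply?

0.206 cm/yr

dip-slip = heave / cos(dip) = 233 m / cos(46°) = 335.4 m
rate = 335.4 m / 163 ka = 0.00206 m/yr = 0.206 cm/yr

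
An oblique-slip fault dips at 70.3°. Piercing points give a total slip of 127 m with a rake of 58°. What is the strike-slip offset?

67.3 m

strike-slip = net slip × cos(rake) = 127 m × cos(58°) = 67.3 m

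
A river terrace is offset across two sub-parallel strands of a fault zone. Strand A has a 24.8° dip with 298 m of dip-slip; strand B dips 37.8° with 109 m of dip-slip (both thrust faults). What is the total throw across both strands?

throw_A = 298 × sin(24.8°) = 125 m
throw_B = 109 × sin(37.8°) = 66.81 m
total = 125 + 66.81 = 192 m

192 m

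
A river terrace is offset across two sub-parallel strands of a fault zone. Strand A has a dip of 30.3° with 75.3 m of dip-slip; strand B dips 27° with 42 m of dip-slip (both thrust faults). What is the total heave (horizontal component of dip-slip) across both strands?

102 m

heave_A = 75.3 × cos(30.3°) = 65.01 m
heave_B = 42 × cos(27°) = 37.42 m
total = 65.01 + 37.42 = 102 m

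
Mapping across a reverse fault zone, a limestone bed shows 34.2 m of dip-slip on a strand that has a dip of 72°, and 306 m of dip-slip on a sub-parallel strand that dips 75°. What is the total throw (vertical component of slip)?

throw_A = 34.2 × sin(72°) = 32.53 m
throw_B = 306 × sin(75°) = 295.6 m
total = 32.53 + 295.6 = 328 m

328 m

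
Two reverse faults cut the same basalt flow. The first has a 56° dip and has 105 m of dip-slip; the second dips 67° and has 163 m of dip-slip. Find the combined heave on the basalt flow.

heave_A = 105 × cos(56°) = 58.72 m
heave_B = 163 × cos(67°) = 63.69 m
total = 58.72 + 63.69 = 122 m

122 m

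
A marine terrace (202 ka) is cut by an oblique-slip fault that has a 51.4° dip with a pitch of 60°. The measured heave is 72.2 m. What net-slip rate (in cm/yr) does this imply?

0.0662 cm/yr

dip-slip = heave / cos(dip) = 72.2 / cos(51.4°) = 115.7 m
net slip = dip-slip / sin(rake) = 115.7 / sin(60°) = 133.6 m
rate = 133.6 m / 202 ka = 0.000662 m/yr = 0.0662 cm/yr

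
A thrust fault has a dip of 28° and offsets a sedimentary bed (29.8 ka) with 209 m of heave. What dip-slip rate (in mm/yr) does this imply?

7.94 mm/yr

dip-slip = heave / cos(dip) = 209 m / cos(28°) = 236.7 m
rate = 236.7 m / 29.8 ka = 0.00794 m/yr = 7.94 mm/yr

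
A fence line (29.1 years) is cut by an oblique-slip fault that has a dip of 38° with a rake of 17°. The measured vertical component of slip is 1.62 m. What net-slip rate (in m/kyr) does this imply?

309 m/kyr

dip-slip = throw / sin(dip) = 1.62 / sin(38°) = 2.631 m
net slip = dip-slip / sin(rake) = 2.631 / sin(17°) = 9 m
rate = 9 m / 29.1 years = 0.309 m/yr = 309 m/kyr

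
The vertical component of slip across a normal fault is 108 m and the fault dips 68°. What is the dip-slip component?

dip-slip = throw / sin(dip) = 108 / sin(68°) = 116 m

116 m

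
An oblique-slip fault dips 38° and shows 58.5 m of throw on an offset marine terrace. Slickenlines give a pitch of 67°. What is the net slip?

dip-slip = throw / sin(dip) = 58.5 / sin(38°) = 95.02 m
net slip = dip-slip / sin(rake) = 95.02 / sin(67°) = 103 m

103 m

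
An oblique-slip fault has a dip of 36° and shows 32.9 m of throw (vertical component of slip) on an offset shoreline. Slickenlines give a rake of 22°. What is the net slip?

dip-slip = throw / sin(dip) = 32.9 / sin(36°) = 55.97 m
net slip = dip-slip / sin(rake) = 55.97 / sin(22°) = 149 m

149 m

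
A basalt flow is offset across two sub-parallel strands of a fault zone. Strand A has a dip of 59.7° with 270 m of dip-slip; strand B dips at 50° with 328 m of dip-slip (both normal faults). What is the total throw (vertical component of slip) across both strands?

throw_A = 270 × sin(59.7°) = 233.1 m
throw_B = 328 × sin(50°) = 251.3 m
total = 233.1 + 251.3 = 484 m

484 m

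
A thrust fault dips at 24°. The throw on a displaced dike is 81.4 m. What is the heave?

183 m

heave = throw / tan(dip) = 81.4 / tan(24°) = 183 m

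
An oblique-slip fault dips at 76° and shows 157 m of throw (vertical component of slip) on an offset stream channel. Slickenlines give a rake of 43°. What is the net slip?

dip-slip = throw / sin(dip) = 157 / sin(76°) = 161.8 m
net slip = dip-slip / sin(rake) = 161.8 / sin(43°) = 237 m

237 m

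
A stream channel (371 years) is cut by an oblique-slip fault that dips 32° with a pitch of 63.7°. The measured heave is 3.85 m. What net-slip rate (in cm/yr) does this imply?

dip-slip = heave / cos(dip) = 3.85 / cos(32°) = 4.540 m
net slip = dip-slip / sin(rake) = 4.540 / sin(63.7°) = 5.064 m
rate = 5.064 m / 371 years = 0.0136 m/yr = 1.36 cm/yr

1.36 cm/yr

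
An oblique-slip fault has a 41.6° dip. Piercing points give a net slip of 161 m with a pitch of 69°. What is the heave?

112 m

dip-slip = net slip × sin(rake) = 161 m × sin(69°) = 150.3 m
heave = dip-slip × cos(dip) = 150.3 × cos(41.6°) = 112 m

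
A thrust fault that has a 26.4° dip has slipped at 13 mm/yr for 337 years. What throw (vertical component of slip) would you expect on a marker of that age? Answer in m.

1.95 m

dip-slip = rate × time = 13 mm/yr × 337 years = 4.381 m
throw = dip-slip × sin(dip) = 4.381 × sin(26.4°) = 1.95 m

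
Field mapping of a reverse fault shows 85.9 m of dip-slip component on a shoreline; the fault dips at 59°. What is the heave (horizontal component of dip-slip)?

44.2 m

heave = dip-slip × cos(dip) = 85.9 m × cos(59°) = 44.2 m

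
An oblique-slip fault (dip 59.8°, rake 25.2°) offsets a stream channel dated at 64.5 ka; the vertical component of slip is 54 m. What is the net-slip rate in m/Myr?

dip-slip = throw / sin(dip) = 54 / sin(59.8°) = 62.48 m
net slip = dip-slip / sin(rake) = 62.48 / sin(25.2°) = 146.7 m
rate = 146.7 m / 64.5 ka = 0.00228 m/yr = 2280 m/Myr

2280 m/Myr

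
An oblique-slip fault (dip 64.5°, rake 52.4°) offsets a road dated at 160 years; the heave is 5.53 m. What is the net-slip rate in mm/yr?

101 mm/yr

dip-slip = heave / cos(dip) = 5.53 / cos(64.5°) = 12.85 m
net slip = dip-slip / sin(rake) = 12.85 / sin(52.4°) = 16.21 m
rate = 16.21 m / 160 years = 0.101 m/yr = 101 mm/yr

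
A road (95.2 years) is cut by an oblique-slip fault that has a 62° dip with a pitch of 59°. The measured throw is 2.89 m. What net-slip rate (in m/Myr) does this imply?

40100 m/Myr

dip-slip = throw / sin(dip) = 2.89 / sin(62°) = 3.273 m
net slip = dip-slip / sin(rake) = 3.273 / sin(59°) = 3.819 m
rate = 3.819 m / 95.2 years = 0.0401 m/yr = 40100 m/Myr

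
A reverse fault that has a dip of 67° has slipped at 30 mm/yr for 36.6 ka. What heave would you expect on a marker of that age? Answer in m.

429 m

dip-slip = rate × time = 30 mm/yr × 36.6 ka = 1098 m
heave = dip-slip × cos(dip) = 1098 × cos(67°) = 429 m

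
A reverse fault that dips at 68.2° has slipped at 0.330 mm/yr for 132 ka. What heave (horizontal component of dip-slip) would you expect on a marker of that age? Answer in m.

16.2 m

dip-slip = rate × time = 0.330 mm/yr × 132 ka = 43.56 m
heave = dip-slip × cos(dip) = 43.56 × cos(68.2°) = 16.2 m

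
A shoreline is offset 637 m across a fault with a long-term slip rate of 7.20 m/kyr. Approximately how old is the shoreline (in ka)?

age = offset / rate = 637 m / (7.20 m/kyr) = 88500 yr = 88.5 ka

88.5 ka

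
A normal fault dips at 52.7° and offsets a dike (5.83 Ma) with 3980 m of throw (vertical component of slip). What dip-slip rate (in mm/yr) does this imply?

0.858 mm/yr

dip-slip = throw / sin(dip) = 3980 m / sin(52.7°) = 5003 m
rate = 5003 m / 5.83 Ma = 0.000858 m/yr = 0.858 mm/yr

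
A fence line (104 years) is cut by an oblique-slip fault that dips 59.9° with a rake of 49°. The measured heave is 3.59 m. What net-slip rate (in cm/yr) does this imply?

9.12 cm/yr

dip-slip = heave / cos(dip) = 3.59 / cos(59.9°) = 7.158 m
net slip = dip-slip / sin(rake) = 7.158 / sin(49°) = 9.485 m
rate = 9.485 m / 104 years = 0.0912 m/yr = 9.12 cm/yr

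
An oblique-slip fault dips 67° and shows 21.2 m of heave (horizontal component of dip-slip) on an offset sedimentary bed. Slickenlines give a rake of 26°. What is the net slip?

124 m

dip-slip = heave / cos(dip) = 21.2 / cos(67°) = 54.26 m
net slip = dip-slip / sin(rake) = 54.26 / sin(26°) = 124 m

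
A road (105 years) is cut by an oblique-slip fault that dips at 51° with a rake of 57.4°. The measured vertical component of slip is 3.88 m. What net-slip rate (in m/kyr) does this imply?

56.4 m/kyr

dip-slip = throw / sin(dip) = 3.88 / sin(51°) = 4.993 m
net slip = dip-slip / sin(rake) = 4.993 / sin(57.4°) = 5.926 m
rate = 5.926 m / 105 years = 0.0564 m/yr = 56.4 m/kyr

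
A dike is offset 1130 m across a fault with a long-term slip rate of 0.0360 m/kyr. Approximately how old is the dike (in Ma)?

age = offset / rate = 1130 m / (0.0360 m/kyr) = 3.14e+07 yr = 31.4 Ma

31.4 Ma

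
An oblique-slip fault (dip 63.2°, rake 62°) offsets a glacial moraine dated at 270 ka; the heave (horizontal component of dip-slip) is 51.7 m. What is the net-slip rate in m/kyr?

dip-slip = heave / cos(dip) = 51.7 / cos(63.2°) = 114.7 m
net slip = dip-slip / sin(rake) = 114.7 / sin(62°) = 129.9 m
rate = 129.9 m / 270 ka = 0.000481 m/yr = 0.481 m/kyr

0.481 m/kyr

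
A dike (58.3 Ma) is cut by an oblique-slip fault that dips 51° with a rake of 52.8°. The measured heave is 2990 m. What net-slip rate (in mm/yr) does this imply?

0.102 mm/yr

dip-slip = heave / cos(dip) = 2990 / cos(51°) = 4751 m
net slip = dip-slip / sin(rake) = 4751 / sin(52.8°) = 5965 m
rate = 5965 m / 58.3 Ma = 0.000102 m/yr = 0.102 mm/yr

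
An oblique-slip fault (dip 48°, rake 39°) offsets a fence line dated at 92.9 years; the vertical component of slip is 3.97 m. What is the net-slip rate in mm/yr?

91.4 mm/yr

dip-slip = throw / sin(dip) = 3.97 / sin(48°) = 5.342 m
net slip = dip-slip / sin(rake) = 5.342 / sin(39°) = 8.489 m
rate = 8.489 m / 92.9 years = 0.0914 m/yr = 91.4 mm/yr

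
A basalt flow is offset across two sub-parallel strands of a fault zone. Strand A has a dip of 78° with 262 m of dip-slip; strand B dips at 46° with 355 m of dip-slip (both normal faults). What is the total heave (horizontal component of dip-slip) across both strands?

heave_A = 262 × cos(78°) = 54.47 m
heave_B = 355 × cos(46°) = 246.6 m
total = 54.47 + 246.6 = 301 m

301 m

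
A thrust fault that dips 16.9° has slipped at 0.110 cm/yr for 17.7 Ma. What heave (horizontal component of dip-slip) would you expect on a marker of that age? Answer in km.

dip-slip = rate × time = 0.110 cm/yr × 17.7 Ma = 19470 m
heave = dip-slip × cos(dip) = 19470 × cos(16.9°) = 18600 m = 18.6 km

18.6 km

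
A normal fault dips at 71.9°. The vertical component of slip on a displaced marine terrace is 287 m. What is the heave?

93.8 m

heave = throw / tan(dip) = 287 / tan(71.9°) = 93.8 m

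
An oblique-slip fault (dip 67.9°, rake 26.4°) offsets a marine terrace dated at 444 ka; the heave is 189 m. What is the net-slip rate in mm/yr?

dip-slip = heave / cos(dip) = 189 / cos(67.9°) = 502.4 m
net slip = dip-slip / sin(rake) = 502.4 / sin(26.4°) = 1130 m
rate = 1130 m / 444 ka = 0.00254 m/yr = 2.54 mm/yr

2.54 mm/yr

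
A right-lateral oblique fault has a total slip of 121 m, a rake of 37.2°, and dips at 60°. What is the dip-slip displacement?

dip-slip = net slip × sin(rake) = 121 m × sin(37.2°) = 73.2 m

73.2 m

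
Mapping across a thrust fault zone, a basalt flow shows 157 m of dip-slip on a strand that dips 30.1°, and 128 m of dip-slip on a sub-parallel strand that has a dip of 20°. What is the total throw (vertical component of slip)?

throw_A = 157 × sin(30.1°) = 78.74 m
throw_B = 128 × sin(20°) = 43.78 m
total = 78.74 + 43.78 = 123 m

123 m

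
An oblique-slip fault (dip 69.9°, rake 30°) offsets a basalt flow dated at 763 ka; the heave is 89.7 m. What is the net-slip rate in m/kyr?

dip-slip = heave / cos(dip) = 89.7 / cos(69.9°) = 261 m
net slip = dip-slip / sin(rake) = 261 / sin(30°) = 522 m
rate = 522 m / 763 ka = 0.000684 m/yr = 0.684 m/kyr

0.684 m/kyr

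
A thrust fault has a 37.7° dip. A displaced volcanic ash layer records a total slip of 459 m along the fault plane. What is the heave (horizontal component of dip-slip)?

heave = dip-slip × cos(dip) = 459 m × cos(37.7°) = 363 m

363 m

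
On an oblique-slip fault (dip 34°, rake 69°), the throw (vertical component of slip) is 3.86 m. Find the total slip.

dip-slip = throw / sin(dip) = 3.86 / sin(34°) = 6.903 m
net slip = dip-slip / sin(rake) = 6.903 / sin(69°) = 7.39 m

7.39 m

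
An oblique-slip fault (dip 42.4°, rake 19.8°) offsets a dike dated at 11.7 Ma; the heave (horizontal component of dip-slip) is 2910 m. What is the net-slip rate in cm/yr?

0.0994 cm/yr

dip-slip = heave / cos(dip) = 2910 / cos(42.4°) = 3941 m
net slip = dip-slip / sin(rake) = 3941 / sin(19.8°) = 11630 m
rate = 11630 m / 11.7 Ma = 0.000994 m/yr = 0.0994 cm/yr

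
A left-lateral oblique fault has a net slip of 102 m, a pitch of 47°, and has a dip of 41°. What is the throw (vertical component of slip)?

dip-slip = net slip × sin(rake) = 102 m × sin(47°) = 74.60 m
throw = dip-slip × sin(dip) = 74.60 × sin(41°) = 48.9 m

48.9 m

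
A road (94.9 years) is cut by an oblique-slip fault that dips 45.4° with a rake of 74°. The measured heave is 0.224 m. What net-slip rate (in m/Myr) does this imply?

3500 m/Myr

dip-slip = heave / cos(dip) = 0.224 / cos(45.4°) = 0.3190 m
net slip = dip-slip / sin(rake) = 0.3190 / sin(74°) = 0.3319 m
rate = 0.3319 m / 94.9 years = 0.00350 m/yr = 3500 m/Myr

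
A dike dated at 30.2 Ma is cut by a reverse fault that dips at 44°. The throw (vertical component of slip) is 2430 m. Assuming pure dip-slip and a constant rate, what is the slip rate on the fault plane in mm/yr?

0.116 mm/yr

dip-slip = throw / sin(dip) = 2430 m / sin(44°) = 3498 m
rate = 3498 m / 30.2 Ma = 0.000116 m/yr = 0.116 mm/yr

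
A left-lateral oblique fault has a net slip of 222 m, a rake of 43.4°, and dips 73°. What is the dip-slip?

153 m

dip-slip = net slip × sin(rake) = 222 m × sin(43.4°) = 153 m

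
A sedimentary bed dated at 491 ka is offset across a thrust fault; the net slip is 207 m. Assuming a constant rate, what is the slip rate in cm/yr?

0.0422 cm/yr

rate = 207 m / 491 ka = 0.000422 m/yr = 0.0422 cm/yr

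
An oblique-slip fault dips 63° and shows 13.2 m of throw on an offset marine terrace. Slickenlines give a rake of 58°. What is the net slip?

dip-slip = throw / sin(dip) = 13.2 / sin(63°) = 14.81 m
net slip = dip-slip / sin(rake) = 14.81 / sin(58°) = 17.5 m

17.5 m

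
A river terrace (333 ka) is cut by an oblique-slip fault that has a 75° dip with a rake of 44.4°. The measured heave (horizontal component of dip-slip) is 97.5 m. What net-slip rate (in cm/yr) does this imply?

dip-slip = heave / cos(dip) = 97.5 / cos(75°) = 376.7 m
net slip = dip-slip / sin(rake) = 376.7 / sin(44.4°) = 538.4 m
rate = 538.4 m / 333 ka = 0.00162 m/yr = 0.162 cm/yr

0.162 cm/yr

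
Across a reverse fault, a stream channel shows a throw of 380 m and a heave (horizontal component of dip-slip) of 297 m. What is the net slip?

net slip = √(throw² + heave²) = √(380² + 297²) = 482 m

482 m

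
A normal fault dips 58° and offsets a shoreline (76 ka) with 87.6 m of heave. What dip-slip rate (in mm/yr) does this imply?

dip-slip = heave / cos(dip) = 87.6 m / cos(58°) = 165.3 m
rate = 165.3 m / 76 ka = 0.00218 m/yr = 2.18 mm/yr

2.18 mm/yr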